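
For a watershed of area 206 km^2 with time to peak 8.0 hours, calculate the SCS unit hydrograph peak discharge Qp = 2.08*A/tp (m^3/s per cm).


SCS formula: Qp = 2.08 * A / tp.
Qp = 2.08 * 206 / 8.0
   = 428.48 / 8.0
   = 53.56 m^3/s per cm.

53.56


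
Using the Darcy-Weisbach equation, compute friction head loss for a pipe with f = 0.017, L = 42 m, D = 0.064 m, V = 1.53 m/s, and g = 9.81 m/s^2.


Darcy-Weisbach equation: h_f = f * (L/D) * V^2/(2g).
f * L/D = 0.017 * 42/0.064 = 11.1563.
V^2/(2g) = 1.53^2 / (2*9.81) = 2.3409 / 19.62 = 0.1193 m.
h_f = 11.1563 * 0.1193 = 1.331 m.

1.331


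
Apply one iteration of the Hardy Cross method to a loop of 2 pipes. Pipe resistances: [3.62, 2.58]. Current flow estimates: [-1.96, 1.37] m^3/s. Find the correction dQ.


Numerator terms (r*Q*|Q|): 3.62*-1.96*|-1.96| = -13.9066; 2.58*1.37*|1.37| = 4.8424.
Sum of numerator = -9.0642.
Denominator terms (r*|Q|): 3.62*|-1.96| = 7.0952; 2.58*|1.37| = 3.5346.
2 * sum of denominator = 2 * 10.6298 = 21.2596.
dQ = --9.0642 / 21.2596 = 0.4264 m^3/s.

0.4264


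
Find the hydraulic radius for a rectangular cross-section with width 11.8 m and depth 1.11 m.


For a rectangular section:
Flow area A = b * y = 11.8 * 1.11 = 13.1 m^2.
Wetted perimeter P = b + 2y = 11.8 + 2*1.11 = 14.02 m.
Hydraulic radius R = A/P = 13.1 / 14.02 = 0.9342 m.

0.9342


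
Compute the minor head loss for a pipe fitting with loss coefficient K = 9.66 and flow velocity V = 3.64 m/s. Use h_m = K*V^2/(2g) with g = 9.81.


Minor loss formula: h_m = K * V^2/(2g).
V^2 = 3.64^2 = 13.2496.
V^2/(2g) = 13.2496 / 19.62 = 0.6753 m.
h_m = 9.66 * 0.6753 = 6.5235 m.

6.5235


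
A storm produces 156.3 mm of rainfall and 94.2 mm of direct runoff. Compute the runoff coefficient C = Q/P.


The runoff coefficient C = runoff depth / rainfall depth.
C = 94.2 / 156.3
  = 0.6027.

0.6027


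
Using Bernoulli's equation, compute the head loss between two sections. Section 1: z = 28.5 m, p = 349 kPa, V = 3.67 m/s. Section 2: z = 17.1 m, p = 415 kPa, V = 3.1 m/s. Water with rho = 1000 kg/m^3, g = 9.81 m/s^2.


Total head at each section: H = z + p/(rho*g) + V^2/(2g).
H1 = 28.5 + 349*1000/(1000*9.81) + 3.67^2/(2*9.81)
   = 28.5 + 35.576 + 0.6865
   = 64.762 m.
H2 = 17.1 + 415*1000/(1000*9.81) + 3.1^2/(2*9.81)
   = 17.1 + 42.304 + 0.4898
   = 59.894 m.
h_L = H1 - H2 = 64.762 - 59.894 = 4.869 m.

4.869


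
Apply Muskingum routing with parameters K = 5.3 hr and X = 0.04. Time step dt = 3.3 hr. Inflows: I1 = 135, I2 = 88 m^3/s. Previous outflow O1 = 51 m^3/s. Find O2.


Muskingum coefficients:
denom = 2*K*(1-X) + dt = 2*5.3*(1-0.04) + 3.3 = 13.476.
C0 = (dt - 2*K*X)/denom = (3.3 - 2*5.3*0.04)/13.476 = 0.2134.
C1 = (dt + 2*K*X)/denom = (3.3 + 2*5.3*0.04)/13.476 = 0.2763.
C2 = (2*K*(1-X) - dt)/denom = 0.5102.
O2 = C0*I2 + C1*I1 + C2*O1
   = 0.2134*88 + 0.2763*135 + 0.5102*51
   = 82.11 m^3/s.

82.11


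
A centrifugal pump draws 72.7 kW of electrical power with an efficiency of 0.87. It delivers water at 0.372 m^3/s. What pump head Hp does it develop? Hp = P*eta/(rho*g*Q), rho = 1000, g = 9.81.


Pump head formula: Hp = P * eta / (rho * g * Q).
Numerator: P * eta = 72.7 * 1000 * 0.87 = 63249.0 W.
Denominator: rho * g * Q = 1000 * 9.81 * 0.372 = 3649.32.
Hp = 63249.0 / 3649.32 = 17.33 m.

17.33


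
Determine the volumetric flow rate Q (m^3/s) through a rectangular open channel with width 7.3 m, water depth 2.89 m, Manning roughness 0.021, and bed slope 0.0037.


For a rectangular channel, the cross-sectional area A = b * y = 7.3 * 2.89 = 21.1 m^2.
The wetted perimeter P = b + 2y = 7.3 + 2*2.89 = 13.08 m.
Hydraulic radius R = A/P = 21.1/13.08 = 1.6129 m.
Velocity V = (1/n)*R^(2/3)*S^(1/2) = (1/0.021)*1.6129^(2/3)*0.0037^(1/2) = 3.9837 m/s.
Discharge Q = A * V = 21.1 * 3.9837 = 84.045 m^3/s.

84.045


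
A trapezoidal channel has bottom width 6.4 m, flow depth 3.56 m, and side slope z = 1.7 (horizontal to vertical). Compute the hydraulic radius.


For a trapezoidal section with side slope z:
A = (b + z*y)*y = (6.4 + 1.7*3.56)*3.56 = 44.329 m^2.
P = b + 2*y*sqrt(1 + z^2) = 6.4 + 2*3.56*sqrt(1 + 1.7^2) = 20.443 m.
R = A/P = 44.329 / 20.443 = 2.1684 m.

2.1684


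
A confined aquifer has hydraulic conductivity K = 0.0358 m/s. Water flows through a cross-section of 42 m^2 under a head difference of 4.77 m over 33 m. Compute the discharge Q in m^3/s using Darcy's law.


Darcy's law: Q = K * A * i, where i = dh/L.
Hydraulic gradient i = 4.77 / 33 = 0.144545.
Q = 0.0358 * 42 * 0.144545
  = 0.2173 m^3/s.

0.2173


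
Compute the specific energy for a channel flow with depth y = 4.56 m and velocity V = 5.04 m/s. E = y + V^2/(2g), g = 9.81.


Specific energy E = y + V^2/(2g).
Velocity head = V^2/(2g) = 5.04^2 / (2*9.81) = 25.4016 / 19.62 = 1.2947 m.
E = 4.56 + 1.2947 = 5.8547 m.

5.8547


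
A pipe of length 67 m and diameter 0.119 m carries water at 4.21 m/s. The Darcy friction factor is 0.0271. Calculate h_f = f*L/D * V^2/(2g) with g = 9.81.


Darcy-Weisbach equation: h_f = f * (L/D) * V^2/(2g).
f * L/D = 0.0271 * 67/0.119 = 15.258.
V^2/(2g) = 4.21^2 / (2*9.81) = 17.7241 / 19.62 = 0.9034 m.
h_f = 15.258 * 0.9034 = 13.784 m.

13.784


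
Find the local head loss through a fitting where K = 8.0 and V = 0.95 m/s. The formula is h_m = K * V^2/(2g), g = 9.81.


Minor loss formula: h_m = K * V^2/(2g).
V^2 = 0.95^2 = 0.9025.
V^2/(2g) = 0.9025 / 19.62 = 0.046 m.
h_m = 8.0 * 0.046 = 0.368 m.

0.368


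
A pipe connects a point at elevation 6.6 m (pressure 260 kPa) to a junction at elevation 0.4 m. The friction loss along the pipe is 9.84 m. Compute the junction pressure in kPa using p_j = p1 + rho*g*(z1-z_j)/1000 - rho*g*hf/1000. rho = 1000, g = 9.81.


Junction pressure: p_j = p1 + rho*g*(z1 - z_j)/1000 - rho*g*hf/1000.
Elevation term = 1000*9.81*(6.6 - 0.4)/1000 = 60.822 kPa.
Friction term = 1000*9.81*9.84/1000 = 96.53 kPa.
p_j = 260 + 60.822 - 96.53 = 224.29 kPa.

224.29


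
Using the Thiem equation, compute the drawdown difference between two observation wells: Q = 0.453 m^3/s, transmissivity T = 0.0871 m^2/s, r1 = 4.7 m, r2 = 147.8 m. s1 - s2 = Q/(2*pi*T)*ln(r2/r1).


Thiem equation: s1 - s2 = Q/(2*pi*T) * ln(r2/r1).
ln(r2/r1) = ln(147.8/4.7) = 3.4483.
Q/(2*pi*T) = 0.453 / (2*pi*0.0871) = 0.453 / 0.5473 = 0.8278.
s1 - s2 = 0.8278 * 3.4483 = 2.8543 m.

2.8543


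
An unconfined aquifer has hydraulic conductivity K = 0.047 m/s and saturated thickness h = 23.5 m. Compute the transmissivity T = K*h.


Transmissivity is defined as T = K * h.
T = 0.047 * 23.5
  = 1.1045 m^2/s.

1.1045


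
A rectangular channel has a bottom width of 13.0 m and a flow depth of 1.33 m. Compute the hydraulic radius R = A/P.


For a rectangular section:
Flow area A = b * y = 13.0 * 1.33 = 17.29 m^2.
Wetted perimeter P = b + 2y = 13.0 + 2*1.33 = 15.66 m.
Hydraulic radius R = A/P = 17.29 / 15.66 = 1.1041 m.

1.1041


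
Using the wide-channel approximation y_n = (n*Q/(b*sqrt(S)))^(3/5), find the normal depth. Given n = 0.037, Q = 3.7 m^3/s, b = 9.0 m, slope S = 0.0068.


We use the wide-channel approximation y_n = (n*Q/(b*sqrt(S)))^(3/5).
sqrt(S) = sqrt(0.0068) = 0.082462.
Numerator: n*Q = 0.037 * 3.7 = 0.1369.
Denominator: b*sqrt(S) = 9.0 * 0.082462 = 0.742158.
arg = 0.1845.
y_n = 0.1845^(3/5) = 0.3627 m.

0.3627


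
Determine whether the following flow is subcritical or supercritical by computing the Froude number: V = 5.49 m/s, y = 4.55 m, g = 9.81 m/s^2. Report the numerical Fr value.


The Froude number is defined as Fr = V / sqrt(g*y).
g*y = 9.81 * 4.55 = 44.6355.
sqrt(g*y) = sqrt(44.6355) = 6.681.
Fr = 5.49 / 6.681 = 0.8217.
Since Fr < 1, the flow is subcritical.

0.8217


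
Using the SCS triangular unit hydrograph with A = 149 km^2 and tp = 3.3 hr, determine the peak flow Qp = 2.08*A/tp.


SCS formula: Qp = 2.08 * A / tp.
Qp = 2.08 * 149 / 3.3
   = 309.92 / 3.3
   = 93.92 m^3/s per cm.

93.92


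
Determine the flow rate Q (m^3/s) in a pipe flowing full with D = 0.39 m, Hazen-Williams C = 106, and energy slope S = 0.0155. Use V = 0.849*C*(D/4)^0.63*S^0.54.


For a full circular pipe, R = D/4 = 0.39/4 = 0.0975 m.
V = 0.849 * 106 * 0.0975^0.63 * 0.0155^0.54
  = 0.849 * 106 * 0.230713 * 0.105385
  = 2.1881 m/s.
Pipe area A = pi*D^2/4 = pi*0.39^2/4 = 0.1195 m^2.
Q = A * V = 0.1195 * 2.1881 = 0.2614 m^3/s.

0.2614


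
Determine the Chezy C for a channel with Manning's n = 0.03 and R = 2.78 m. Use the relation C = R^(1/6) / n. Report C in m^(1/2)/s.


The Chezy coefficient relates to Manning's n through C = R^(1/6) / n.
R^(1/6) = 2.78^(1/6) = 1.185789.
C = 1.185789 / 0.03 = 39.53 m^(1/2)/s.

39.53


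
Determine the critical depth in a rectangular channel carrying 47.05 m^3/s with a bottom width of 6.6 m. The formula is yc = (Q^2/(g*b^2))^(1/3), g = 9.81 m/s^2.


Using yc = (Q^2 / (g * b^2))^(1/3):
Q^2 = 47.05^2 = 2213.7.
g * b^2 = 9.81 * 6.6^2 = 9.81 * 43.56 = 427.32.
Q^2 / (g*b^2) = 2213.7 / 427.32 = 5.1804.
yc = 5.1804^(1/3) = 1.7303 m.

1.7303


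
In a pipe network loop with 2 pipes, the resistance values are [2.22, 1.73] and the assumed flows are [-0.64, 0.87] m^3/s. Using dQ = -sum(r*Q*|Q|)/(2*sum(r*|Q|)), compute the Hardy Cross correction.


Numerator terms (r*Q*|Q|): 2.22*-0.64*|-0.64| = -0.9093; 1.73*0.87*|0.87| = 1.3094.
Sum of numerator = 0.4001.
Denominator terms (r*|Q|): 2.22*|-0.64| = 1.4208; 1.73*|0.87| = 1.5051.
2 * sum of denominator = 2 * 2.9259 = 5.8518.
dQ = -0.4001 / 5.8518 = -0.0684 m^3/s.

-0.0684


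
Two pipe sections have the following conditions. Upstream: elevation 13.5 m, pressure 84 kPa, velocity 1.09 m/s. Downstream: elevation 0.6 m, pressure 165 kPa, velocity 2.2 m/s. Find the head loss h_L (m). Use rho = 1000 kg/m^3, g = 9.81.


Total head at each section: H = z + p/(rho*g) + V^2/(2g).
H1 = 13.5 + 84*1000/(1000*9.81) + 1.09^2/(2*9.81)
   = 13.5 + 8.563 + 0.0606
   = 22.123 m.
H2 = 0.6 + 165*1000/(1000*9.81) + 2.2^2/(2*9.81)
   = 0.6 + 16.82 + 0.2467
   = 17.666 m.
h_L = H1 - H2 = 22.123 - 17.666 = 4.457 m.

4.457


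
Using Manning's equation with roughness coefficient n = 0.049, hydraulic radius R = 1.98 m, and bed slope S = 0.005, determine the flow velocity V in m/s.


Manning's equation gives V = (1/n) * R^(2/3) * S^(1/2).
First, compute R^(2/3) = 1.98^(2/3) = 1.5768.
Next, S^(1/2) = 0.005^(1/2) = 0.070711.
Then 1/n = 1/0.049 = 20.41.
V = 20.41 * 1.5768 * 0.070711 = 2.2754 m/s.

2.2754


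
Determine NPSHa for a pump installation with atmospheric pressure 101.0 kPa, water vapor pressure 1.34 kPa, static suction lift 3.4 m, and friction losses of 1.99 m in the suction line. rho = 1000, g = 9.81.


NPSHa = p_atm/(rho*g) - z_s - hf_s - p_vap/(rho*g).
p_atm/(rho*g) = 101.0*1000 / (1000*9.81) = 10.296 m.
p_vap/(rho*g) = 1.34*1000 / (1000*9.81) = 0.137 m.
NPSHa = 10.296 - 3.4 - 1.99 - 0.137
      = 4.77 m.

4.77


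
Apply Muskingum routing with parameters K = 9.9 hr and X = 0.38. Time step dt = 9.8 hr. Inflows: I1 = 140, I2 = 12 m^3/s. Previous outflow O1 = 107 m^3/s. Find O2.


Muskingum coefficients:
denom = 2*K*(1-X) + dt = 2*9.9*(1-0.38) + 9.8 = 22.076.
C0 = (dt - 2*K*X)/denom = (9.8 - 2*9.9*0.38)/22.076 = 0.1031.
C1 = (dt + 2*K*X)/denom = (9.8 + 2*9.9*0.38)/22.076 = 0.7847.
C2 = (2*K*(1-X) - dt)/denom = 0.1122.
O2 = C0*I2 + C1*I1 + C2*O1
   = 0.1031*12 + 0.7847*140 + 0.1122*107
   = 123.1 m^3/s.

123.1


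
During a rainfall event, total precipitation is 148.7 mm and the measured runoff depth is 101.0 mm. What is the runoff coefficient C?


The runoff coefficient C = runoff depth / rainfall depth.
C = 101.0 / 148.7
  = 0.6792.

0.6792


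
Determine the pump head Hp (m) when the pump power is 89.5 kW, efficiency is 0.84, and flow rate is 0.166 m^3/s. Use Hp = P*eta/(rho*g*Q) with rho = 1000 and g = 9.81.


Pump head formula: Hp = P * eta / (rho * g * Q).
Numerator: P * eta = 89.5 * 1000 * 0.84 = 75180.0 W.
Denominator: rho * g * Q = 1000 * 9.81 * 0.166 = 1628.46.
Hp = 75180.0 / 1628.46 = 46.17 m.

46.17


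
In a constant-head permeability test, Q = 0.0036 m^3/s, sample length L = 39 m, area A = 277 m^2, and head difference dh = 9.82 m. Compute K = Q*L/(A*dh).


From K = Q*L / (A*dh):
Numerator: Q*L = 0.0036 * 39 = 0.1404.
Denominator: A*dh = 277 * 9.82 = 2720.14.
K = 0.1404 / 2720.14 = 5.2e-05 m/s.

5.2e-05


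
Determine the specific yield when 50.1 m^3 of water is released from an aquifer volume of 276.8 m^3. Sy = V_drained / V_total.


Specific yield Sy = Volume drained / Total volume.
Sy = 50.1 / 276.8
   = 0.181.

0.181


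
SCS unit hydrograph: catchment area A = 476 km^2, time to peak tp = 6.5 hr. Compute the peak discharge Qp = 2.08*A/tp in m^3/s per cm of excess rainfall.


SCS formula: Qp = 2.08 * A / tp.
Qp = 2.08 * 476 / 6.5
   = 990.08 / 6.5
   = 152.32 m^3/s per cm.

152.32


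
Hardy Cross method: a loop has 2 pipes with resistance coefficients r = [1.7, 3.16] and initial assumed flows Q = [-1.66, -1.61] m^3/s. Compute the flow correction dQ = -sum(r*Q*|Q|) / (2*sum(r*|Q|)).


Numerator terms (r*Q*|Q|): 1.7*-1.66*|-1.66| = -4.6845; 3.16*-1.61*|-1.61| = -8.191.
Sum of numerator = -12.8756.
Denominator terms (r*|Q|): 1.7*|-1.66| = 2.822; 3.16*|-1.61| = 5.0876.
2 * sum of denominator = 2 * 7.9096 = 15.8192.
dQ = --12.8756 / 15.8192 = 0.8139 m^3/s.

0.8139


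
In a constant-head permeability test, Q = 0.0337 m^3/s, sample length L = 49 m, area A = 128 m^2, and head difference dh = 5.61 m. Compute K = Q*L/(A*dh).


From K = Q*L / (A*dh):
Numerator: Q*L = 0.0337 * 49 = 1.6513.
Denominator: A*dh = 128 * 5.61 = 718.08.
K = 1.6513 / 718.08 = 0.0023 m/s.

0.0023


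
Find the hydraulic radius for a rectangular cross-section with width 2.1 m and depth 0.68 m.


For a rectangular section:
Flow area A = b * y = 2.1 * 0.68 = 1.43 m^2.
Wetted perimeter P = b + 2y = 2.1 + 2*0.68 = 3.46 m.
Hydraulic radius R = A/P = 1.43 / 3.46 = 0.4127 m.

0.4127


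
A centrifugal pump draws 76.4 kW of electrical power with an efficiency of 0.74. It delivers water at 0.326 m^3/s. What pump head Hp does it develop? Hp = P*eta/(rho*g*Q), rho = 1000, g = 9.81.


Pump head formula: Hp = P * eta / (rho * g * Q).
Numerator: P * eta = 76.4 * 1000 * 0.74 = 56536.0 W.
Denominator: rho * g * Q = 1000 * 9.81 * 0.326 = 3198.06.
Hp = 56536.0 / 3198.06 = 17.68 m.

17.68


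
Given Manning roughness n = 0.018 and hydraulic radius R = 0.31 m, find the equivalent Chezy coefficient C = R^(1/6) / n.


The Chezy coefficient relates to Manning's n through C = R^(1/6) / n.
R^(1/6) = 0.31^(1/6) = 0.822672.
C = 0.822672 / 0.018 = 45.7 m^(1/2)/s.

45.7


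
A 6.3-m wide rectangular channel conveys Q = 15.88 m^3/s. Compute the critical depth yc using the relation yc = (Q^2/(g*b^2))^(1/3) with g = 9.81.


Using yc = (Q^2 / (g * b^2))^(1/3):
Q^2 = 15.88^2 = 252.17.
g * b^2 = 9.81 * 6.3^2 = 9.81 * 39.69 = 389.36.
Q^2 / (g*b^2) = 252.17 / 389.36 = 0.6477.
yc = 0.6477^(1/3) = 0.8652 m.

0.8652


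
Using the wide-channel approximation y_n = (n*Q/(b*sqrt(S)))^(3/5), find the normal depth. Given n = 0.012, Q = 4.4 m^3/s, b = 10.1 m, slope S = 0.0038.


We use the wide-channel approximation y_n = (n*Q/(b*sqrt(S)))^(3/5).
sqrt(S) = sqrt(0.0038) = 0.061644.
Numerator: n*Q = 0.012 * 4.4 = 0.0528.
Denominator: b*sqrt(S) = 10.1 * 0.061644 = 0.622604.
arg = 0.0848.
y_n = 0.0848^(3/5) = 0.2275 m.

0.2275


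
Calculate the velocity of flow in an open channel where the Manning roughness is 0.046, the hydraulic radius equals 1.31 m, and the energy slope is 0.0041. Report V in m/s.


Manning's equation gives V = (1/n) * R^(2/3) * S^(1/2).
First, compute R^(2/3) = 1.31^(2/3) = 1.1972.
Next, S^(1/2) = 0.0041^(1/2) = 0.064031.
Then 1/n = 1/0.046 = 21.74.
V = 21.74 * 1.1972 * 0.064031 = 1.6665 m/s.

1.6665


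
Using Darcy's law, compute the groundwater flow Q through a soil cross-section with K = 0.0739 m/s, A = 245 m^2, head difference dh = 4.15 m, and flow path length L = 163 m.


Darcy's law: Q = K * A * i, where i = dh/L.
Hydraulic gradient i = 4.15 / 163 = 0.02546.
Q = 0.0739 * 245 * 0.02546
  = 0.461 m^3/s.

0.461


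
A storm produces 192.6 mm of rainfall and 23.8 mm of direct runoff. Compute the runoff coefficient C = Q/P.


The runoff coefficient C = runoff depth / rainfall depth.
C = 23.8 / 192.6
  = 0.1236.

0.1236


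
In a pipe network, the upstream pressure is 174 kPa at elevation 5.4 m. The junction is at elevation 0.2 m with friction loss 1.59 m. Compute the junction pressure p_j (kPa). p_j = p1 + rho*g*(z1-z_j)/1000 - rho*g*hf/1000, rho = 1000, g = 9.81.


Junction pressure: p_j = p1 + rho*g*(z1 - z_j)/1000 - rho*g*hf/1000.
Elevation term = 1000*9.81*(5.4 - 0.2)/1000 = 51.012 kPa.
Friction term = 1000*9.81*1.59/1000 = 15.598 kPa.
p_j = 174 + 51.012 - 15.598 = 209.41 kPa.

209.41


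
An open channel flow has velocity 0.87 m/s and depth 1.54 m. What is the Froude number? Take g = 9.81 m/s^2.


The Froude number is defined as Fr = V / sqrt(g*y).
g*y = 9.81 * 1.54 = 15.1074.
sqrt(g*y) = sqrt(15.1074) = 3.8868.
Fr = 0.87 / 3.8868 = 0.2238.

0.2238


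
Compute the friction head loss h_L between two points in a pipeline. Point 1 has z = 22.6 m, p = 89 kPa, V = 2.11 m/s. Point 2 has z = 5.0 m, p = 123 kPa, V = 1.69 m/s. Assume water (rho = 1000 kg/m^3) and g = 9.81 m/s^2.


Total head at each section: H = z + p/(rho*g) + V^2/(2g).
H1 = 22.6 + 89*1000/(1000*9.81) + 2.11^2/(2*9.81)
   = 22.6 + 9.072 + 0.2269
   = 31.899 m.
H2 = 5.0 + 123*1000/(1000*9.81) + 1.69^2/(2*9.81)
   = 5.0 + 12.538 + 0.1456
   = 17.684 m.
h_L = H1 - H2 = 31.899 - 17.684 = 14.215 m.

14.215


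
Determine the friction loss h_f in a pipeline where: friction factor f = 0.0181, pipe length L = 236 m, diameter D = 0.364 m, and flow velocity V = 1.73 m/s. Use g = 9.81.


Darcy-Weisbach equation: h_f = f * (L/D) * V^2/(2g).
f * L/D = 0.0181 * 236/0.364 = 11.7352.
V^2/(2g) = 1.73^2 / (2*9.81) = 2.9929 / 19.62 = 0.1525 m.
h_f = 11.7352 * 0.1525 = 1.79 m.

1.79


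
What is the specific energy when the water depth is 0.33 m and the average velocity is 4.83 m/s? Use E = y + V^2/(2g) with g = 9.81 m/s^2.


Specific energy E = y + V^2/(2g).
Velocity head = V^2/(2g) = 4.83^2 / (2*9.81) = 23.3289 / 19.62 = 1.189 m.
E = 0.33 + 1.189 = 1.519 m.

1.519


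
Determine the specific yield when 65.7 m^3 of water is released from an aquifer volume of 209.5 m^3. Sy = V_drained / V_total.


Specific yield Sy = Volume drained / Total volume.
Sy = 65.7 / 209.5
   = 0.3136.

0.3136


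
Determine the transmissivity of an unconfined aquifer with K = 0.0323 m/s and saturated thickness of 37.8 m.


Transmissivity is defined as T = K * h.
T = 0.0323 * 37.8
  = 1.2209 m^2/s.

1.2209


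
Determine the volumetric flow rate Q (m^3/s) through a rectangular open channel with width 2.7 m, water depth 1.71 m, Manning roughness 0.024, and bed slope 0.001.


For a rectangular channel, the cross-sectional area A = b * y = 2.7 * 1.71 = 4.62 m^2.
The wetted perimeter P = b + 2y = 2.7 + 2*1.71 = 6.12 m.
Hydraulic radius R = A/P = 4.62/6.12 = 0.7544 m.
Velocity V = (1/n)*R^(2/3)*S^(1/2) = (1/0.024)*0.7544^(2/3)*0.001^(1/2) = 1.0919 m/s.
Discharge Q = A * V = 4.62 * 1.0919 = 5.041 m^3/s.

5.041


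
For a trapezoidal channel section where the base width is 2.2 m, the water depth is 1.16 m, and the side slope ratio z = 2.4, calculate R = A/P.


For a trapezoidal section with side slope z:
A = (b + z*y)*y = (2.2 + 2.4*1.16)*1.16 = 5.781 m^2.
P = b + 2*y*sqrt(1 + z^2) = 2.2 + 2*1.16*sqrt(1 + 2.4^2) = 8.232 m.
R = A/P = 5.781 / 8.232 = 0.7023 m.

0.7023


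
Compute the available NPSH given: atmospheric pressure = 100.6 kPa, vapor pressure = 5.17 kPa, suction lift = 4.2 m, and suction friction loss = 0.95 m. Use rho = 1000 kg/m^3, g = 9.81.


NPSHa = p_atm/(rho*g) - z_s - hf_s - p_vap/(rho*g).
p_atm/(rho*g) = 100.6*1000 / (1000*9.81) = 10.255 m.
p_vap/(rho*g) = 5.17*1000 / (1000*9.81) = 0.527 m.
NPSHa = 10.255 - 4.2 - 0.95 - 0.527
      = 4.58 m.

4.58


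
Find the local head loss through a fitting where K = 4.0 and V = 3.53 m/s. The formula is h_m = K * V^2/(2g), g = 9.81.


Minor loss formula: h_m = K * V^2/(2g).
V^2 = 3.53^2 = 12.4609.
V^2/(2g) = 12.4609 / 19.62 = 0.6351 m.
h_m = 4.0 * 0.6351 = 2.5404 m.

2.5404


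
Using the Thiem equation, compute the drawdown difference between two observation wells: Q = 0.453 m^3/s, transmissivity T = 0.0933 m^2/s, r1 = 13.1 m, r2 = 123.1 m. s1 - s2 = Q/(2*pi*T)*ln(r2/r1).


Thiem equation: s1 - s2 = Q/(2*pi*T) * ln(r2/r1).
ln(r2/r1) = ln(123.1/13.1) = 2.2404.
Q/(2*pi*T) = 0.453 / (2*pi*0.0933) = 0.453 / 0.5862 = 0.7727.
s1 - s2 = 0.7727 * 2.2404 = 1.7312 m.

1.7312


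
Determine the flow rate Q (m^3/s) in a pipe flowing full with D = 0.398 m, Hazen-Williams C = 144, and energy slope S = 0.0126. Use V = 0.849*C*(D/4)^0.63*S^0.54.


For a full circular pipe, R = D/4 = 0.398/4 = 0.0995 m.
V = 0.849 * 144 * 0.0995^0.63 * 0.0126^0.54
  = 0.849 * 144 * 0.233684 * 0.094232
  = 2.6921 m/s.
Pipe area A = pi*D^2/4 = pi*0.398^2/4 = 0.1244 m^2.
Q = A * V = 0.1244 * 2.6921 = 0.3349 m^3/s.

0.3349


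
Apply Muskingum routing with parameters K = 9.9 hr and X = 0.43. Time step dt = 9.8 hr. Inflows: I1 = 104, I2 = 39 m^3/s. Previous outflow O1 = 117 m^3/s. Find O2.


Muskingum coefficients:
denom = 2*K*(1-X) + dt = 2*9.9*(1-0.43) + 9.8 = 21.086.
C0 = (dt - 2*K*X)/denom = (9.8 - 2*9.9*0.43)/21.086 = 0.061.
C1 = (dt + 2*K*X)/denom = (9.8 + 2*9.9*0.43)/21.086 = 0.8685.
C2 = (2*K*(1-X) - dt)/denom = 0.0705.
O2 = C0*I2 + C1*I1 + C2*O1
   = 0.061*39 + 0.8685*104 + 0.0705*117
   = 100.95 m^3/s.

100.95


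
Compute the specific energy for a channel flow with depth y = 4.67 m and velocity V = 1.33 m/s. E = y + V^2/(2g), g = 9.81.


Specific energy E = y + V^2/(2g).
Velocity head = V^2/(2g) = 1.33^2 / (2*9.81) = 1.7689 / 19.62 = 0.0902 m.
E = 4.67 + 0.0902 = 4.7602 m.

4.7602


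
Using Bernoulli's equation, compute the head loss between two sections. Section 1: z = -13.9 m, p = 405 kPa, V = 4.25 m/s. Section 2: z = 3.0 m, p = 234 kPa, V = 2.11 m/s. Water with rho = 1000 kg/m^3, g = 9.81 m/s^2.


Total head at each section: H = z + p/(rho*g) + V^2/(2g).
H1 = -13.9 + 405*1000/(1000*9.81) + 4.25^2/(2*9.81)
   = -13.9 + 41.284 + 0.9206
   = 28.305 m.
H2 = 3.0 + 234*1000/(1000*9.81) + 2.11^2/(2*9.81)
   = 3.0 + 23.853 + 0.2269
   = 27.08 m.
h_L = H1 - H2 = 28.305 - 27.08 = 1.225 m.

1.225


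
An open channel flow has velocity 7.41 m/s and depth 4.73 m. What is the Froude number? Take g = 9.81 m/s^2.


The Froude number is defined as Fr = V / sqrt(g*y).
g*y = 9.81 * 4.73 = 46.4013.
sqrt(g*y) = sqrt(46.4013) = 6.8118.
Fr = 7.41 / 6.8118 = 1.0878.

1.0878


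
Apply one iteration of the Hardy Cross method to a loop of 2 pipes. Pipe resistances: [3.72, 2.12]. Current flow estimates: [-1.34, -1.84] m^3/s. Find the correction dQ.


Numerator terms (r*Q*|Q|): 3.72*-1.34*|-1.34| = -6.6796; 2.12*-1.84*|-1.84| = -7.1775.
Sum of numerator = -13.8571.
Denominator terms (r*|Q|): 3.72*|-1.34| = 4.9848; 2.12*|-1.84| = 3.9008.
2 * sum of denominator = 2 * 8.8856 = 17.7712.
dQ = --13.8571 / 17.7712 = 0.7798 m^3/s.

0.7798


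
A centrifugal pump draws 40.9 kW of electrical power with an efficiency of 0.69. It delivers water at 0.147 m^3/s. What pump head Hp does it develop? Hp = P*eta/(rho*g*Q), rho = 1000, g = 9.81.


Pump head formula: Hp = P * eta / (rho * g * Q).
Numerator: P * eta = 40.9 * 1000 * 0.69 = 28221.0 W.
Denominator: rho * g * Q = 1000 * 9.81 * 0.147 = 1442.07.
Hp = 28221.0 / 1442.07 = 19.57 m.

19.57


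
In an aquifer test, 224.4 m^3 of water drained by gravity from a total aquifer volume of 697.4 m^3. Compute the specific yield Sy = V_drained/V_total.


Specific yield Sy = Volume drained / Total volume.
Sy = 224.4 / 697.4
   = 0.3218.

0.3218


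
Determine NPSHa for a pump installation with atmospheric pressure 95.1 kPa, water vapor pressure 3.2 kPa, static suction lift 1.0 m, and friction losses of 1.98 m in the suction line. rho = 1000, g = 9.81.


NPSHa = p_atm/(rho*g) - z_s - hf_s - p_vap/(rho*g).
p_atm/(rho*g) = 95.1*1000 / (1000*9.81) = 9.694 m.
p_vap/(rho*g) = 3.2*1000 / (1000*9.81) = 0.326 m.
NPSHa = 9.694 - 1.0 - 1.98 - 0.326
      = 6.39 m.

6.39


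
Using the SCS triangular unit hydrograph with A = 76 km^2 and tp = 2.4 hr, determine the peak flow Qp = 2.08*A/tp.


SCS formula: Qp = 2.08 * A / tp.
Qp = 2.08 * 76 / 2.4
   = 158.08 / 2.4
   = 65.87 m^3/s per cm.

65.87


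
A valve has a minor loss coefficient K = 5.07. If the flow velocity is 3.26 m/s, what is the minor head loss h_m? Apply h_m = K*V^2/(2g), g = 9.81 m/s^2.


Minor loss formula: h_m = K * V^2/(2g).
V^2 = 3.26^2 = 10.6276.
V^2/(2g) = 10.6276 / 19.62 = 0.5417 m.
h_m = 5.07 * 0.5417 = 2.7463 m.

2.7463


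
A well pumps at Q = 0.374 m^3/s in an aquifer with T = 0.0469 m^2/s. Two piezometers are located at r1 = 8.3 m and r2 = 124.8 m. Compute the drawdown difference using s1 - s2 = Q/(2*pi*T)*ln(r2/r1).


Thiem equation: s1 - s2 = Q/(2*pi*T) * ln(r2/r1).
ln(r2/r1) = ln(124.8/8.3) = 2.7105.
Q/(2*pi*T) = 0.374 / (2*pi*0.0469) = 0.374 / 0.2947 = 1.2692.
s1 - s2 = 1.2692 * 2.7105 = 3.44 m.

3.44


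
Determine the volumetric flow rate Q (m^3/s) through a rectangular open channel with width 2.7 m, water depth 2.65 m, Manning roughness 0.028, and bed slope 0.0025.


For a rectangular channel, the cross-sectional area A = b * y = 2.7 * 2.65 = 7.16 m^2.
The wetted perimeter P = b + 2y = 2.7 + 2*2.65 = 8.0 m.
Hydraulic radius R = A/P = 7.16/8.0 = 0.8944 m.
Velocity V = (1/n)*R^(2/3)*S^(1/2) = (1/0.028)*0.8944^(2/3)*0.0025^(1/2) = 1.6576 m/s.
Discharge Q = A * V = 7.16 * 1.6576 = 11.86 m^3/s.

11.86


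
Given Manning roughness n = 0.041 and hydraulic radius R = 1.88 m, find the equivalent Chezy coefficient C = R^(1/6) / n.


The Chezy coefficient relates to Manning's n through C = R^(1/6) / n.
R^(1/6) = 1.88^(1/6) = 1.110946.
C = 1.110946 / 0.041 = 27.1 m^(1/2)/s.

27.1


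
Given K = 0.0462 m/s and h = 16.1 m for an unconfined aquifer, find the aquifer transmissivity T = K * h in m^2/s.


Transmissivity is defined as T = K * h.
T = 0.0462 * 16.1
  = 0.7438 m^2/s.

0.7438


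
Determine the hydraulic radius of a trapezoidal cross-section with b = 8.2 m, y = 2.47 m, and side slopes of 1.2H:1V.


For a trapezoidal section with side slope z:
A = (b + z*y)*y = (8.2 + 1.2*2.47)*2.47 = 27.575 m^2.
P = b + 2*y*sqrt(1 + z^2) = 8.2 + 2*2.47*sqrt(1 + 1.2^2) = 15.917 m.
R = A/P = 27.575 / 15.917 = 1.7325 m.

1.7325


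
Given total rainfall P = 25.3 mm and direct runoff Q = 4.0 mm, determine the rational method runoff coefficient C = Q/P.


The runoff coefficient C = runoff depth / rainfall depth.
C = 4.0 / 25.3
  = 0.1581.

0.1581


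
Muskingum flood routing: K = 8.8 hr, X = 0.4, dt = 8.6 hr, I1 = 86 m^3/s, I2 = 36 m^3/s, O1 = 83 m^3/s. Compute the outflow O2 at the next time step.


Muskingum coefficients:
denom = 2*K*(1-X) + dt = 2*8.8*(1-0.4) + 8.6 = 19.16.
C0 = (dt - 2*K*X)/denom = (8.6 - 2*8.8*0.4)/19.16 = 0.0814.
C1 = (dt + 2*K*X)/denom = (8.6 + 2*8.8*0.4)/19.16 = 0.8163.
C2 = (2*K*(1-X) - dt)/denom = 0.1023.
O2 = C0*I2 + C1*I1 + C2*O1
   = 0.0814*36 + 0.8163*86 + 0.1023*83
   = 81.62 m^3/s.

81.62


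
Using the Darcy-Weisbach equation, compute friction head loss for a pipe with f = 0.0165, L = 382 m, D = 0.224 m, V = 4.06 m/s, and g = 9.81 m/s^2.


Darcy-Weisbach equation: h_f = f * (L/D) * V^2/(2g).
f * L/D = 0.0165 * 382/0.224 = 28.1384.
V^2/(2g) = 4.06^2 / (2*9.81) = 16.4836 / 19.62 = 0.8401 m.
h_f = 28.1384 * 0.8401 = 23.64 m.

23.64


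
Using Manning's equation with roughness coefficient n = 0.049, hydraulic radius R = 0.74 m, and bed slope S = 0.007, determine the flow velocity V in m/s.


Manning's equation gives V = (1/n) * R^(2/3) * S^(1/2).
First, compute R^(2/3) = 0.74^(2/3) = 0.8181.
Next, S^(1/2) = 0.007^(1/2) = 0.083666.
Then 1/n = 1/0.049 = 20.41.
V = 20.41 * 0.8181 * 0.083666 = 1.3969 m/s.

1.3969


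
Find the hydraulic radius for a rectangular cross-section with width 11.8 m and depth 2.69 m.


For a rectangular section:
Flow area A = b * y = 11.8 * 2.69 = 31.74 m^2.
Wetted perimeter P = b + 2y = 11.8 + 2*2.69 = 17.18 m.
Hydraulic radius R = A/P = 31.74 / 17.18 = 1.8476 m.

1.8476


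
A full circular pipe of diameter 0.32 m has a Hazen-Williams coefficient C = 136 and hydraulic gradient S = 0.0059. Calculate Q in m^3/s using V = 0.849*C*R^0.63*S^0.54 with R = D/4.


For a full circular pipe, R = D/4 = 0.32/4 = 0.08 m.
V = 0.849 * 136 * 0.08^0.63 * 0.0059^0.54
  = 0.849 * 136 * 0.203679 * 0.062555
  = 1.4711 m/s.
Pipe area A = pi*D^2/4 = pi*0.32^2/4 = 0.0804 m^2.
Q = A * V = 0.0804 * 1.4711 = 0.1183 m^3/s.

0.1183


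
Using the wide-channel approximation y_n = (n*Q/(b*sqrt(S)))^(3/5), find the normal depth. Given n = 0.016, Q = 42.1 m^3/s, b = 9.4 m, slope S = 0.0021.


We use the wide-channel approximation y_n = (n*Q/(b*sqrt(S)))^(3/5).
sqrt(S) = sqrt(0.0021) = 0.045826.
Numerator: n*Q = 0.016 * 42.1 = 0.6736.
Denominator: b*sqrt(S) = 9.4 * 0.045826 = 0.430764.
arg = 1.5637.
y_n = 1.5637^(3/5) = 1.3077 m.

1.3077


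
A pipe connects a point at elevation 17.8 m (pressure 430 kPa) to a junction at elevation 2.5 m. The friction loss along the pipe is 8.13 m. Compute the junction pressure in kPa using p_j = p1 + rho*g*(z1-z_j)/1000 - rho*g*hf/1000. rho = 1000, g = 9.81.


Junction pressure: p_j = p1 + rho*g*(z1 - z_j)/1000 - rho*g*hf/1000.
Elevation term = 1000*9.81*(17.8 - 2.5)/1000 = 150.093 kPa.
Friction term = 1000*9.81*8.13/1000 = 79.755 kPa.
p_j = 430 + 150.093 - 79.755 = 500.34 kPa.

500.34


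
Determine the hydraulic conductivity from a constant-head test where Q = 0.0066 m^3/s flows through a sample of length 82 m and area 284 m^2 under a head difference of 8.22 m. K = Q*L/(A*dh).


From K = Q*L / (A*dh):
Numerator: Q*L = 0.0066 * 82 = 0.5412.
Denominator: A*dh = 284 * 8.22 = 2334.48.
K = 0.5412 / 2334.48 = 0.000232 m/s.

0.000232


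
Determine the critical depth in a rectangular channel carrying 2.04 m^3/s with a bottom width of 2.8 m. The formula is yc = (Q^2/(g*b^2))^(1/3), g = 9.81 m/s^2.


Using yc = (Q^2 / (g * b^2))^(1/3):
Q^2 = 2.04^2 = 4.16.
g * b^2 = 9.81 * 2.8^2 = 9.81 * 7.84 = 76.91.
Q^2 / (g*b^2) = 4.16 / 76.91 = 0.0541.
yc = 0.0541^(1/3) = 0.3782 m.

0.3782


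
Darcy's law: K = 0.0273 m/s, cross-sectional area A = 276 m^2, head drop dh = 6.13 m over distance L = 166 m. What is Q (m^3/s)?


Darcy's law: Q = K * A * i, where i = dh/L.
Hydraulic gradient i = 6.13 / 166 = 0.036928.
Q = 0.0273 * 276 * 0.036928
  = 0.2782 m^3/s.

0.2782


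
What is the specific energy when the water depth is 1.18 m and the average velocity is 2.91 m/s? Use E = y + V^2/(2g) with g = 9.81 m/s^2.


Specific energy E = y + V^2/(2g).
Velocity head = V^2/(2g) = 2.91^2 / (2*9.81) = 8.4681 / 19.62 = 0.4316 m.
E = 1.18 + 0.4316 = 1.6116 m.

1.6116


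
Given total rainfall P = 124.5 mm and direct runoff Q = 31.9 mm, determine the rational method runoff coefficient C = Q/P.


The runoff coefficient C = runoff depth / rainfall depth.
C = 31.9 / 124.5
  = 0.2562.

0.2562


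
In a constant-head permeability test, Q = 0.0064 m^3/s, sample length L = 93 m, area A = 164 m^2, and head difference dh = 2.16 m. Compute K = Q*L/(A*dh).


From K = Q*L / (A*dh):
Numerator: Q*L = 0.0064 * 93 = 0.5952.
Denominator: A*dh = 164 * 2.16 = 354.24.
K = 0.5952 / 354.24 = 0.00168 m/s.

0.00168


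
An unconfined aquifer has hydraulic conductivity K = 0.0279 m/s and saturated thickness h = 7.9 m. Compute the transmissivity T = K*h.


Transmissivity is defined as T = K * h.
T = 0.0279 * 7.9
  = 0.2204 m^2/s.

0.2204


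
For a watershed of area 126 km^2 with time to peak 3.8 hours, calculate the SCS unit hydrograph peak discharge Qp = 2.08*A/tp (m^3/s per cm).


SCS formula: Qp = 2.08 * A / tp.
Qp = 2.08 * 126 / 3.8
   = 262.08 / 3.8
   = 68.97 m^3/s per cm.

68.97


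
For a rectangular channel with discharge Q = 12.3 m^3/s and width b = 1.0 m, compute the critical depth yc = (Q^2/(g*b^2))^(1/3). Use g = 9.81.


Using yc = (Q^2 / (g * b^2))^(1/3):
Q^2 = 12.3^2 = 151.29.
g * b^2 = 9.81 * 1.0^2 = 9.81 * 1.0 = 9.81.
Q^2 / (g*b^2) = 151.29 / 9.81 = 15.422.
yc = 15.422^(1/3) = 2.4891 m.

2.4891


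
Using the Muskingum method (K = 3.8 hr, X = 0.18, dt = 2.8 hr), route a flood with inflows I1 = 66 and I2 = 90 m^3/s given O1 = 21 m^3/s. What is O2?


Muskingum coefficients:
denom = 2*K*(1-X) + dt = 2*3.8*(1-0.18) + 2.8 = 9.032.
C0 = (dt - 2*K*X)/denom = (2.8 - 2*3.8*0.18)/9.032 = 0.1585.
C1 = (dt + 2*K*X)/denom = (2.8 + 2*3.8*0.18)/9.032 = 0.4615.
C2 = (2*K*(1-X) - dt)/denom = 0.38.
O2 = C0*I2 + C1*I1 + C2*O1
   = 0.1585*90 + 0.4615*66 + 0.38*21
   = 52.71 m^3/s.

52.71


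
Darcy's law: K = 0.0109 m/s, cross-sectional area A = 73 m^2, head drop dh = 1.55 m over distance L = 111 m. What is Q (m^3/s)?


Darcy's law: Q = K * A * i, where i = dh/L.
Hydraulic gradient i = 1.55 / 111 = 0.013964.
Q = 0.0109 * 73 * 0.013964
  = 0.0111 m^3/s.

0.0111


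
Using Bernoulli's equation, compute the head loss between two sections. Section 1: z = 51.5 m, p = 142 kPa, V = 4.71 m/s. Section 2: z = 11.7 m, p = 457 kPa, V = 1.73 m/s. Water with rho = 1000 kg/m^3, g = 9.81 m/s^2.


Total head at each section: H = z + p/(rho*g) + V^2/(2g).
H1 = 51.5 + 142*1000/(1000*9.81) + 4.71^2/(2*9.81)
   = 51.5 + 14.475 + 1.1307
   = 67.106 m.
H2 = 11.7 + 457*1000/(1000*9.81) + 1.73^2/(2*9.81)
   = 11.7 + 46.585 + 0.1525
   = 58.438 m.
h_L = H1 - H2 = 67.106 - 58.438 = 8.668 m.

8.668


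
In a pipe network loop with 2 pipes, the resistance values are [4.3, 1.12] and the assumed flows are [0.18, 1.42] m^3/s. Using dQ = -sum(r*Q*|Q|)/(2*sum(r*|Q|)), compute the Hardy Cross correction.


Numerator terms (r*Q*|Q|): 4.3*0.18*|0.18| = 0.1393; 1.12*1.42*|1.42| = 2.2584.
Sum of numerator = 2.3977.
Denominator terms (r*|Q|): 4.3*|0.18| = 0.774; 1.12*|1.42| = 1.5904.
2 * sum of denominator = 2 * 2.3644 = 4.7288.
dQ = -2.3977 / 4.7288 = -0.507 m^3/s.

-0.507


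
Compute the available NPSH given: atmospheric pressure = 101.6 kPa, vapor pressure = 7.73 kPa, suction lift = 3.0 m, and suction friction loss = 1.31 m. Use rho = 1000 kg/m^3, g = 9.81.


NPSHa = p_atm/(rho*g) - z_s - hf_s - p_vap/(rho*g).
p_atm/(rho*g) = 101.6*1000 / (1000*9.81) = 10.357 m.
p_vap/(rho*g) = 7.73*1000 / (1000*9.81) = 0.788 m.
NPSHa = 10.357 - 3.0 - 1.31 - 0.788
      = 5.26 m.

5.26


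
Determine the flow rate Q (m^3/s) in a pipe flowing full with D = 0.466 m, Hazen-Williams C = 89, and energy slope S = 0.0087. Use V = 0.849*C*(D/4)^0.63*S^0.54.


For a full circular pipe, R = D/4 = 0.466/4 = 0.1165 m.
V = 0.849 * 89 * 0.1165^0.63 * 0.0087^0.54
  = 0.849 * 89 * 0.258098 * 0.077151
  = 1.5046 m/s.
Pipe area A = pi*D^2/4 = pi*0.466^2/4 = 0.1706 m^2.
Q = A * V = 0.1706 * 1.5046 = 0.2566 m^3/s.

0.2566


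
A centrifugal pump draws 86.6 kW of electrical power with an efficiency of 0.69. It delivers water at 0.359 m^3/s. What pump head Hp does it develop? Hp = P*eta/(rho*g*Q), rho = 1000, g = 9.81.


Pump head formula: Hp = P * eta / (rho * g * Q).
Numerator: P * eta = 86.6 * 1000 * 0.69 = 59754.0 W.
Denominator: rho * g * Q = 1000 * 9.81 * 0.359 = 3521.79.
Hp = 59754.0 / 3521.79 = 16.97 m.

16.97


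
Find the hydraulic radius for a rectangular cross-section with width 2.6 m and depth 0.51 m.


For a rectangular section:
Flow area A = b * y = 2.6 * 0.51 = 1.33 m^2.
Wetted perimeter P = b + 2y = 2.6 + 2*0.51 = 3.62 m.
Hydraulic radius R = A/P = 1.33 / 3.62 = 0.3663 m.

0.3663


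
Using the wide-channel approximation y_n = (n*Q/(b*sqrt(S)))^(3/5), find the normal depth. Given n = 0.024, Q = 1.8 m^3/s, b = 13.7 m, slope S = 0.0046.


We use the wide-channel approximation y_n = (n*Q/(b*sqrt(S)))^(3/5).
sqrt(S) = sqrt(0.0046) = 0.067823.
Numerator: n*Q = 0.024 * 1.8 = 0.0432.
Denominator: b*sqrt(S) = 13.7 * 0.067823 = 0.929175.
arg = 0.0465.
y_n = 0.0465^(3/5) = 0.1586 m.

0.1586


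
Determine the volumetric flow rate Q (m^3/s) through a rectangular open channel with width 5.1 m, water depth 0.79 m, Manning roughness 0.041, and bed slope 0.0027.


For a rectangular channel, the cross-sectional area A = b * y = 5.1 * 0.79 = 4.03 m^2.
The wetted perimeter P = b + 2y = 5.1 + 2*0.79 = 6.68 m.
Hydraulic radius R = A/P = 4.03/6.68 = 0.6031 m.
Velocity V = (1/n)*R^(2/3)*S^(1/2) = (1/0.041)*0.6031^(2/3)*0.0027^(1/2) = 0.9047 m/s.
Discharge Q = A * V = 4.03 * 0.9047 = 3.645 m^3/s.

3.645


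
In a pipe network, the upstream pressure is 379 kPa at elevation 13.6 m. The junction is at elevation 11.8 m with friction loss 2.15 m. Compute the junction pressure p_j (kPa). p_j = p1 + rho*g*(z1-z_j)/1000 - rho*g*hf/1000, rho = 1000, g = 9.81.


Junction pressure: p_j = p1 + rho*g*(z1 - z_j)/1000 - rho*g*hf/1000.
Elevation term = 1000*9.81*(13.6 - 11.8)/1000 = 17.658 kPa.
Friction term = 1000*9.81*2.15/1000 = 21.091 kPa.
p_j = 379 + 17.658 - 21.091 = 375.57 kPa.

375.57


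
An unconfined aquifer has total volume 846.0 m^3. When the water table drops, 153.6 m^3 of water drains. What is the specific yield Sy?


Specific yield Sy = Volume drained / Total volume.
Sy = 153.6 / 846.0
   = 0.1816.

0.1816


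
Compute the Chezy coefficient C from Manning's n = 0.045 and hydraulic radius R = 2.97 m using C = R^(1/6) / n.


The Chezy coefficient relates to Manning's n through C = R^(1/6) / n.
R^(1/6) = 2.97^(1/6) = 1.198927.
C = 1.198927 / 0.045 = 26.64 m^(1/2)/s.

26.64


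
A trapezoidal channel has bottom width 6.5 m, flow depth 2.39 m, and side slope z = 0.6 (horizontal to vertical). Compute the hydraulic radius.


For a trapezoidal section with side slope z:
A = (b + z*y)*y = (6.5 + 0.6*2.39)*2.39 = 18.962 m^2.
P = b + 2*y*sqrt(1 + z^2) = 6.5 + 2*2.39*sqrt(1 + 0.6^2) = 12.074 m.
R = A/P = 18.962 / 12.074 = 1.5705 m.

1.5705


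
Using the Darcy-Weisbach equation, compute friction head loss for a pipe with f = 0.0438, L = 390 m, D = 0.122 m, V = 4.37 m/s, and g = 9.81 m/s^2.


Darcy-Weisbach equation: h_f = f * (L/D) * V^2/(2g).
f * L/D = 0.0438 * 390/0.122 = 140.0164.
V^2/(2g) = 4.37^2 / (2*9.81) = 19.0969 / 19.62 = 0.9733 m.
h_f = 140.0164 * 0.9733 = 136.283 m.

136.283


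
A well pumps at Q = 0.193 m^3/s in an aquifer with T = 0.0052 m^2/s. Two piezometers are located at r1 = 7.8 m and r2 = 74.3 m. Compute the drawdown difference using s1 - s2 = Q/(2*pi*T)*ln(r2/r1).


Thiem equation: s1 - s2 = Q/(2*pi*T) * ln(r2/r1).
ln(r2/r1) = ln(74.3/7.8) = 2.254.
Q/(2*pi*T) = 0.193 / (2*pi*0.0052) = 0.193 / 0.0327 = 5.9071.
s1 - s2 = 5.9071 * 2.254 = 13.3145 m.

13.3145


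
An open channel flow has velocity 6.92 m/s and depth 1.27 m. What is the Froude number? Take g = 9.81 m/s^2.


The Froude number is defined as Fr = V / sqrt(g*y).
g*y = 9.81 * 1.27 = 12.4587.
sqrt(g*y) = sqrt(12.4587) = 3.5297.
Fr = 6.92 / 3.5297 = 1.9605.

1.9605


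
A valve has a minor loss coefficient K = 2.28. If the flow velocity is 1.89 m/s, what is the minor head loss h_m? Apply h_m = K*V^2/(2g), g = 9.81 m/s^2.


Minor loss formula: h_m = K * V^2/(2g).
V^2 = 1.89^2 = 3.5721.
V^2/(2g) = 3.5721 / 19.62 = 0.1821 m.
h_m = 2.28 * 0.1821 = 0.4151 m.

0.4151


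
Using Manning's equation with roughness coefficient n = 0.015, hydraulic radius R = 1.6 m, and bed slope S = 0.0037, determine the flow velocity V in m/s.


Manning's equation gives V = (1/n) * R^(2/3) * S^(1/2).
First, compute R^(2/3) = 1.6^(2/3) = 1.368.
Next, S^(1/2) = 0.0037^(1/2) = 0.060828.
Then 1/n = 1/0.015 = 66.67.
V = 66.67 * 1.368 * 0.060828 = 5.5474 m/s.

5.5474


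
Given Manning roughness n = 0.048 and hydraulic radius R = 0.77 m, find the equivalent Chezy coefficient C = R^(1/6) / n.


The Chezy coefficient relates to Manning's n through C = R^(1/6) / n.
R^(1/6) = 0.77^(1/6) = 0.957374.
C = 0.957374 / 0.048 = 19.95 m^(1/2)/s.

19.95


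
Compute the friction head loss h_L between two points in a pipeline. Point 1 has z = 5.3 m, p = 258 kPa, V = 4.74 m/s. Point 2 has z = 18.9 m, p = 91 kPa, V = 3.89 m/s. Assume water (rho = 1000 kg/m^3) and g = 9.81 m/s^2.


Total head at each section: H = z + p/(rho*g) + V^2/(2g).
H1 = 5.3 + 258*1000/(1000*9.81) + 4.74^2/(2*9.81)
   = 5.3 + 26.3 + 1.1451
   = 32.745 m.
H2 = 18.9 + 91*1000/(1000*9.81) + 3.89^2/(2*9.81)
   = 18.9 + 9.276 + 0.7713
   = 28.948 m.
h_L = H1 - H2 = 32.745 - 28.948 = 3.797 m.

3.797
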